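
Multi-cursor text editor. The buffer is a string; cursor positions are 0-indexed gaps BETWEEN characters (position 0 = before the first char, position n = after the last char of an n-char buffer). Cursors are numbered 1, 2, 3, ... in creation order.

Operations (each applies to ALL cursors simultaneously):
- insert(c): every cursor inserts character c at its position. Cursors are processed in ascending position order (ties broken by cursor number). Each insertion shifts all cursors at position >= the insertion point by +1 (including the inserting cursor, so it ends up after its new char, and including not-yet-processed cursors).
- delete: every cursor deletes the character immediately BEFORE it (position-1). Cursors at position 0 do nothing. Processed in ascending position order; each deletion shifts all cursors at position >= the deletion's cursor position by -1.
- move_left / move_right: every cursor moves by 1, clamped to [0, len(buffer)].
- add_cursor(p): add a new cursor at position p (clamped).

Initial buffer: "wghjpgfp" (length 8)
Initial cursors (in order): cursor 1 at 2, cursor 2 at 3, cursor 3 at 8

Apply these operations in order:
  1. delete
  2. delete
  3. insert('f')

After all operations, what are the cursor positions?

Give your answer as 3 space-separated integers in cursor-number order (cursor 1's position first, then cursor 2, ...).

After op 1 (delete): buffer="wjpgf" (len 5), cursors c1@1 c2@1 c3@5, authorship .....
After op 2 (delete): buffer="jpg" (len 3), cursors c1@0 c2@0 c3@3, authorship ...
After op 3 (insert('f')): buffer="ffjpgf" (len 6), cursors c1@2 c2@2 c3@6, authorship 12...3

Answer: 2 2 6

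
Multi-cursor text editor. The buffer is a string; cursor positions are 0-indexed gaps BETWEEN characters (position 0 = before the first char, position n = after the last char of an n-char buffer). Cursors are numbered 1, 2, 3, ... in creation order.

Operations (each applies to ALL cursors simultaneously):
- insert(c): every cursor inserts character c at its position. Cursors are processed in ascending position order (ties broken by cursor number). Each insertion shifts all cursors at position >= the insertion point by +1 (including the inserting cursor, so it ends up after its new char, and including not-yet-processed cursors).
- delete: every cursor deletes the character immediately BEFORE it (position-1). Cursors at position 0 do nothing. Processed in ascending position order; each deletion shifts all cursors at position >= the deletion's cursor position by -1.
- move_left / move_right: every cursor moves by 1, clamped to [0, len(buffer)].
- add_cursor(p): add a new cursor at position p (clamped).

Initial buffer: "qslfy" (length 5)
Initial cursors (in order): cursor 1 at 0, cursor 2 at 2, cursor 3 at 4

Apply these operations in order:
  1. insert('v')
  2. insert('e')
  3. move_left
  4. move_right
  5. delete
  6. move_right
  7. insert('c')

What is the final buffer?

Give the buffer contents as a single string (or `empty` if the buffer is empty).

After op 1 (insert('v')): buffer="vqsvlfvy" (len 8), cursors c1@1 c2@4 c3@7, authorship 1..2..3.
After op 2 (insert('e')): buffer="veqsvelfvey" (len 11), cursors c1@2 c2@6 c3@10, authorship 11..22..33.
After op 3 (move_left): buffer="veqsvelfvey" (len 11), cursors c1@1 c2@5 c3@9, authorship 11..22..33.
After op 4 (move_right): buffer="veqsvelfvey" (len 11), cursors c1@2 c2@6 c3@10, authorship 11..22..33.
After op 5 (delete): buffer="vqsvlfvy" (len 8), cursors c1@1 c2@4 c3@7, authorship 1..2..3.
After op 6 (move_right): buffer="vqsvlfvy" (len 8), cursors c1@2 c2@5 c3@8, authorship 1..2..3.
After op 7 (insert('c')): buffer="vqcsvlcfvyc" (len 11), cursors c1@3 c2@7 c3@11, authorship 1.1.2.2.3.3

Answer: vqcsvlcfvyc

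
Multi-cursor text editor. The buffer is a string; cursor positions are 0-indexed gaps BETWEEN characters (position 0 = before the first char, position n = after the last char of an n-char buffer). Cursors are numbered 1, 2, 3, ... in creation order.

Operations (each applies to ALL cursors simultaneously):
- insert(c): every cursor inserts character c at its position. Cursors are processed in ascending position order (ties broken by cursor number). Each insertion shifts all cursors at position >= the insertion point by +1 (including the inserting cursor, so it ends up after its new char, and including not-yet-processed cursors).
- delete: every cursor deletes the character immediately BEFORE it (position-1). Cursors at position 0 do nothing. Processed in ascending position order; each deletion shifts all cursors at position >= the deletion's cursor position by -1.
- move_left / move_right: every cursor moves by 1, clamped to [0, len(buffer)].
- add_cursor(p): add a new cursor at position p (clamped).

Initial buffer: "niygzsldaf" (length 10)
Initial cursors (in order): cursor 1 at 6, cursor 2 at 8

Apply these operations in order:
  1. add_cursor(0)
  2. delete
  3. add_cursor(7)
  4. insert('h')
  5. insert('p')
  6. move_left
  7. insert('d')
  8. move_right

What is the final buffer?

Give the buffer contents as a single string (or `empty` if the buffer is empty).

After op 1 (add_cursor(0)): buffer="niygzsldaf" (len 10), cursors c3@0 c1@6 c2@8, authorship ..........
After op 2 (delete): buffer="niygzlaf" (len 8), cursors c3@0 c1@5 c2@6, authorship ........
After op 3 (add_cursor(7)): buffer="niygzlaf" (len 8), cursors c3@0 c1@5 c2@6 c4@7, authorship ........
After op 4 (insert('h')): buffer="hniygzhlhahf" (len 12), cursors c3@1 c1@7 c2@9 c4@11, authorship 3.....1.2.4.
After op 5 (insert('p')): buffer="hpniygzhplhpahpf" (len 16), cursors c3@2 c1@9 c2@12 c4@15, authorship 33.....11.22.44.
After op 6 (move_left): buffer="hpniygzhplhpahpf" (len 16), cursors c3@1 c1@8 c2@11 c4@14, authorship 33.....11.22.44.
After op 7 (insert('d')): buffer="hdpniygzhdplhdpahdpf" (len 20), cursors c3@2 c1@10 c2@14 c4@18, authorship 333.....111.222.444.
After op 8 (move_right): buffer="hdpniygzhdplhdpahdpf" (len 20), cursors c3@3 c1@11 c2@15 c4@19, authorship 333.....111.222.444.

Answer: hdpniygzhdplhdpahdpf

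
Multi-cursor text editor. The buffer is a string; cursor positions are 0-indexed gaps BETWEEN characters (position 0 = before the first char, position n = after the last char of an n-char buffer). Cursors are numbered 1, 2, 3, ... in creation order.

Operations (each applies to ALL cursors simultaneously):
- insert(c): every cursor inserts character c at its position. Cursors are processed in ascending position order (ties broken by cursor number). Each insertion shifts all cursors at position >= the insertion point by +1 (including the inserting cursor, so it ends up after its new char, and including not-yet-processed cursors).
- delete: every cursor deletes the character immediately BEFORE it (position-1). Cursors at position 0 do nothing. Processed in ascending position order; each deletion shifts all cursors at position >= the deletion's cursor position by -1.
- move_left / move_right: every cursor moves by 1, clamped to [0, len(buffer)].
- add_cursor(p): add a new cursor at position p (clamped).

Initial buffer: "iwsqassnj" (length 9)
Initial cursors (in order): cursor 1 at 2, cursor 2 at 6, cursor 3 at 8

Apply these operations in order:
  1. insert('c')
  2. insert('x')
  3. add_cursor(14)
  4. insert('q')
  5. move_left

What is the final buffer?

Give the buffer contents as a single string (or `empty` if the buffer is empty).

After op 1 (insert('c')): buffer="iwcsqascsncj" (len 12), cursors c1@3 c2@8 c3@11, authorship ..1....2..3.
After op 2 (insert('x')): buffer="iwcxsqascxsncxj" (len 15), cursors c1@4 c2@10 c3@14, authorship ..11....22..33.
After op 3 (add_cursor(14)): buffer="iwcxsqascxsncxj" (len 15), cursors c1@4 c2@10 c3@14 c4@14, authorship ..11....22..33.
After op 4 (insert('q')): buffer="iwcxqsqascxqsncxqqj" (len 19), cursors c1@5 c2@12 c3@18 c4@18, authorship ..111....222..3334.
After op 5 (move_left): buffer="iwcxqsqascxqsncxqqj" (len 19), cursors c1@4 c2@11 c3@17 c4@17, authorship ..111....222..3334.

Answer: iwcxqsqascxqsncxqqj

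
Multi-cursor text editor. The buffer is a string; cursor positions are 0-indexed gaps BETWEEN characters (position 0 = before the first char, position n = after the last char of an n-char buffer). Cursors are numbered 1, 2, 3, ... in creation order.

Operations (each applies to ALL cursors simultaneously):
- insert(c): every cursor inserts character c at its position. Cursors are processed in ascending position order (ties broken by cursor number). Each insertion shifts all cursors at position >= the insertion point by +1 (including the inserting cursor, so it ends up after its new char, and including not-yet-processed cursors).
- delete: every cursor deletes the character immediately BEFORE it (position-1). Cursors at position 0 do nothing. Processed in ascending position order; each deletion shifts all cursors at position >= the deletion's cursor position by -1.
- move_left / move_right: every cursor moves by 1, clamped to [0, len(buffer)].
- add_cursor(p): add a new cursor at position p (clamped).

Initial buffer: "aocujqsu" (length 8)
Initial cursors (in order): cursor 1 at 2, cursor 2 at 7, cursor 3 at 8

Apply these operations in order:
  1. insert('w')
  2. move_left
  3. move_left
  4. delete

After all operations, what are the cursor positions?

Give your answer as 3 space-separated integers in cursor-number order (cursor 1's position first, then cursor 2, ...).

Answer: 0 5 6

Derivation:
After op 1 (insert('w')): buffer="aowcujqswuw" (len 11), cursors c1@3 c2@9 c3@11, authorship ..1.....2.3
After op 2 (move_left): buffer="aowcujqswuw" (len 11), cursors c1@2 c2@8 c3@10, authorship ..1.....2.3
After op 3 (move_left): buffer="aowcujqswuw" (len 11), cursors c1@1 c2@7 c3@9, authorship ..1.....2.3
After op 4 (delete): buffer="owcujsuw" (len 8), cursors c1@0 c2@5 c3@6, authorship .1.....3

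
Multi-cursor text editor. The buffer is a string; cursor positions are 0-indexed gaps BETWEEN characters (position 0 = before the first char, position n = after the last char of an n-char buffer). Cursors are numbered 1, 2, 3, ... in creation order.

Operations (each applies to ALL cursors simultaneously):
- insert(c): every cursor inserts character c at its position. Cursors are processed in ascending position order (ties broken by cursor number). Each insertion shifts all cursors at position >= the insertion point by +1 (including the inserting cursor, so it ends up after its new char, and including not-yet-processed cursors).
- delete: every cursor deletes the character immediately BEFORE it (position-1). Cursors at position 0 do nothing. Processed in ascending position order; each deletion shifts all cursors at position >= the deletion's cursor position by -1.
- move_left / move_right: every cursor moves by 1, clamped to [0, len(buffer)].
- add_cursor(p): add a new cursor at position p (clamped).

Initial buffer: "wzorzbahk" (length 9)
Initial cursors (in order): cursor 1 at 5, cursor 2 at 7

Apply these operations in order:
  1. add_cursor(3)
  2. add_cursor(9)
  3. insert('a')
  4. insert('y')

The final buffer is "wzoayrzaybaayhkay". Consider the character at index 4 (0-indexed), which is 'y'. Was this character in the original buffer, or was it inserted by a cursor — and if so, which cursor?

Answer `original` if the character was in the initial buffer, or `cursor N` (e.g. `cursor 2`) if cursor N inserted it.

After op 1 (add_cursor(3)): buffer="wzorzbahk" (len 9), cursors c3@3 c1@5 c2@7, authorship .........
After op 2 (add_cursor(9)): buffer="wzorzbahk" (len 9), cursors c3@3 c1@5 c2@7 c4@9, authorship .........
After op 3 (insert('a')): buffer="wzoarzabaahka" (len 13), cursors c3@4 c1@7 c2@10 c4@13, authorship ...3..1..2..4
After op 4 (insert('y')): buffer="wzoayrzaybaayhkay" (len 17), cursors c3@5 c1@9 c2@13 c4@17, authorship ...33..11..22..44
Authorship (.=original, N=cursor N): . . . 3 3 . . 1 1 . . 2 2 . . 4 4
Index 4: author = 3

Answer: cursor 3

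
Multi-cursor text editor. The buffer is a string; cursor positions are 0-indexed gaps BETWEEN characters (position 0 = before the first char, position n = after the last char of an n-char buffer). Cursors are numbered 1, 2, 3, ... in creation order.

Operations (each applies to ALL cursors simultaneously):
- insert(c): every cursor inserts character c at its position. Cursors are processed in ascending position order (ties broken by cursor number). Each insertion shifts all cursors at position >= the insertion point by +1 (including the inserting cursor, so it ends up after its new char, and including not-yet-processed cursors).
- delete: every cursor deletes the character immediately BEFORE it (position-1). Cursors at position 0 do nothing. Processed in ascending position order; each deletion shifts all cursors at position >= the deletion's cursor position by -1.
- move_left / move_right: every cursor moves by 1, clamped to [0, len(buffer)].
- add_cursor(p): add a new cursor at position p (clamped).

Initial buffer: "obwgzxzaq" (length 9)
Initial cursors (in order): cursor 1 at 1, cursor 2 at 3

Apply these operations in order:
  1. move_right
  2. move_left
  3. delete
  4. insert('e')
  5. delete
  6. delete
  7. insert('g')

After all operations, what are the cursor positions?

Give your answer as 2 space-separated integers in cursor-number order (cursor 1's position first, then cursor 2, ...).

Answer: 2 2

Derivation:
After op 1 (move_right): buffer="obwgzxzaq" (len 9), cursors c1@2 c2@4, authorship .........
After op 2 (move_left): buffer="obwgzxzaq" (len 9), cursors c1@1 c2@3, authorship .........
After op 3 (delete): buffer="bgzxzaq" (len 7), cursors c1@0 c2@1, authorship .......
After op 4 (insert('e')): buffer="ebegzxzaq" (len 9), cursors c1@1 c2@3, authorship 1.2......
After op 5 (delete): buffer="bgzxzaq" (len 7), cursors c1@0 c2@1, authorship .......
After op 6 (delete): buffer="gzxzaq" (len 6), cursors c1@0 c2@0, authorship ......
After op 7 (insert('g')): buffer="gggzxzaq" (len 8), cursors c1@2 c2@2, authorship 12......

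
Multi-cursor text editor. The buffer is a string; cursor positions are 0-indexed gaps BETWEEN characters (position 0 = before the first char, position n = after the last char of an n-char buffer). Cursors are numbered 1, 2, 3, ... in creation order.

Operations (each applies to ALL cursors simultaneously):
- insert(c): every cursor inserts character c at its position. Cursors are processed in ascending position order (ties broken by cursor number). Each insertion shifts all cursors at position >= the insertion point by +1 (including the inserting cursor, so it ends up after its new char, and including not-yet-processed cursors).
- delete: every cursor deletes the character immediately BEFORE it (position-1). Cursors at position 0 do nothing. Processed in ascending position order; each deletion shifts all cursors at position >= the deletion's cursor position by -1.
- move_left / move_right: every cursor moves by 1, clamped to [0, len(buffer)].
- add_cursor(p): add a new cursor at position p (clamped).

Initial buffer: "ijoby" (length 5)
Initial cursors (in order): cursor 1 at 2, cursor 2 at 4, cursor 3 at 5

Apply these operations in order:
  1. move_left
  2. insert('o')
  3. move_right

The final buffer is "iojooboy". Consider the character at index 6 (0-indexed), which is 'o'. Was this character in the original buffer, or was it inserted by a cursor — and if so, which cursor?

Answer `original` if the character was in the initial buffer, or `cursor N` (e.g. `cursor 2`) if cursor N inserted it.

Answer: cursor 3

Derivation:
After op 1 (move_left): buffer="ijoby" (len 5), cursors c1@1 c2@3 c3@4, authorship .....
After op 2 (insert('o')): buffer="iojooboy" (len 8), cursors c1@2 c2@5 c3@7, authorship .1..2.3.
After op 3 (move_right): buffer="iojooboy" (len 8), cursors c1@3 c2@6 c3@8, authorship .1..2.3.
Authorship (.=original, N=cursor N): . 1 . . 2 . 3 .
Index 6: author = 3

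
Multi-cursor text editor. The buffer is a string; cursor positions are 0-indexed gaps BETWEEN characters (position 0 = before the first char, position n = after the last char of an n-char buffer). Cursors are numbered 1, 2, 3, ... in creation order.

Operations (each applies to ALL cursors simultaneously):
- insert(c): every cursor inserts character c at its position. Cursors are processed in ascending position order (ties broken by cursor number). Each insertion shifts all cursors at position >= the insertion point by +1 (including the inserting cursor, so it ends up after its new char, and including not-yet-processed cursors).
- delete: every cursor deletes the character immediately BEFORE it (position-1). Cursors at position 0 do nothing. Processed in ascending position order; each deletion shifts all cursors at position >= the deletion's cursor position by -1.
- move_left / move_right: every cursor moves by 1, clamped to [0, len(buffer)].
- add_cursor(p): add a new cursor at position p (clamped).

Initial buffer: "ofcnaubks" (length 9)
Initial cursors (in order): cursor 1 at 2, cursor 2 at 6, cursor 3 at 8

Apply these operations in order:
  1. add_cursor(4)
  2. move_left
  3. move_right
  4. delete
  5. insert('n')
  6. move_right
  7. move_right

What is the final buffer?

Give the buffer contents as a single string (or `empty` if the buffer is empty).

Answer: oncnanbns

Derivation:
After op 1 (add_cursor(4)): buffer="ofcnaubks" (len 9), cursors c1@2 c4@4 c2@6 c3@8, authorship .........
After op 2 (move_left): buffer="ofcnaubks" (len 9), cursors c1@1 c4@3 c2@5 c3@7, authorship .........
After op 3 (move_right): buffer="ofcnaubks" (len 9), cursors c1@2 c4@4 c2@6 c3@8, authorship .........
After op 4 (delete): buffer="ocabs" (len 5), cursors c1@1 c4@2 c2@3 c3@4, authorship .....
After op 5 (insert('n')): buffer="oncnanbns" (len 9), cursors c1@2 c4@4 c2@6 c3@8, authorship .1.4.2.3.
After op 6 (move_right): buffer="oncnanbns" (len 9), cursors c1@3 c4@5 c2@7 c3@9, authorship .1.4.2.3.
After op 7 (move_right): buffer="oncnanbns" (len 9), cursors c1@4 c4@6 c2@8 c3@9, authorship .1.4.2.3.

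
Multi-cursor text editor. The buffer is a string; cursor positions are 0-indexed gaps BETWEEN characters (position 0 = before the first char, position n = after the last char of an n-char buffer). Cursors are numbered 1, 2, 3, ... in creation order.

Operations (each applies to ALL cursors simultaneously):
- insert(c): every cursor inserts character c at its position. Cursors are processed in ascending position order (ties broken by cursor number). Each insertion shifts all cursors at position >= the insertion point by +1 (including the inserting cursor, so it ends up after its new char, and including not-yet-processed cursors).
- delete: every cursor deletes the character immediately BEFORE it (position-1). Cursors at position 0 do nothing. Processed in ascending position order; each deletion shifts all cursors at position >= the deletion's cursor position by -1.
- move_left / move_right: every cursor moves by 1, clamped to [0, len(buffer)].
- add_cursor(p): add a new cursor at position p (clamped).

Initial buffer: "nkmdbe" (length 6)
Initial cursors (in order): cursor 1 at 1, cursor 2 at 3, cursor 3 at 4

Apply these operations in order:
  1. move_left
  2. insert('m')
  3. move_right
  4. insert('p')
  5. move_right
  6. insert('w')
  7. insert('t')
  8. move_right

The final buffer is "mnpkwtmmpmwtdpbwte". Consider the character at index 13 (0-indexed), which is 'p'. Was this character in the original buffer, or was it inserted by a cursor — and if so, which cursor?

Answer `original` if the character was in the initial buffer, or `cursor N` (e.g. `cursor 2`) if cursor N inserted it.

Answer: cursor 3

Derivation:
After op 1 (move_left): buffer="nkmdbe" (len 6), cursors c1@0 c2@2 c3@3, authorship ......
After op 2 (insert('m')): buffer="mnkmmmdbe" (len 9), cursors c1@1 c2@4 c3@6, authorship 1..2.3...
After op 3 (move_right): buffer="mnkmmmdbe" (len 9), cursors c1@2 c2@5 c3@7, authorship 1..2.3...
After op 4 (insert('p')): buffer="mnpkmmpmdpbe" (len 12), cursors c1@3 c2@7 c3@10, authorship 1.1.2.23.3..
After op 5 (move_right): buffer="mnpkmmpmdpbe" (len 12), cursors c1@4 c2@8 c3@11, authorship 1.1.2.23.3..
After op 6 (insert('w')): buffer="mnpkwmmpmwdpbwe" (len 15), cursors c1@5 c2@10 c3@14, authorship 1.1.12.232.3.3.
After op 7 (insert('t')): buffer="mnpkwtmmpmwtdpbwte" (len 18), cursors c1@6 c2@12 c3@17, authorship 1.1.112.2322.3.33.
After op 8 (move_right): buffer="mnpkwtmmpmwtdpbwte" (len 18), cursors c1@7 c2@13 c3@18, authorship 1.1.112.2322.3.33.
Authorship (.=original, N=cursor N): 1 . 1 . 1 1 2 . 2 3 2 2 . 3 . 3 3 .
Index 13: author = 3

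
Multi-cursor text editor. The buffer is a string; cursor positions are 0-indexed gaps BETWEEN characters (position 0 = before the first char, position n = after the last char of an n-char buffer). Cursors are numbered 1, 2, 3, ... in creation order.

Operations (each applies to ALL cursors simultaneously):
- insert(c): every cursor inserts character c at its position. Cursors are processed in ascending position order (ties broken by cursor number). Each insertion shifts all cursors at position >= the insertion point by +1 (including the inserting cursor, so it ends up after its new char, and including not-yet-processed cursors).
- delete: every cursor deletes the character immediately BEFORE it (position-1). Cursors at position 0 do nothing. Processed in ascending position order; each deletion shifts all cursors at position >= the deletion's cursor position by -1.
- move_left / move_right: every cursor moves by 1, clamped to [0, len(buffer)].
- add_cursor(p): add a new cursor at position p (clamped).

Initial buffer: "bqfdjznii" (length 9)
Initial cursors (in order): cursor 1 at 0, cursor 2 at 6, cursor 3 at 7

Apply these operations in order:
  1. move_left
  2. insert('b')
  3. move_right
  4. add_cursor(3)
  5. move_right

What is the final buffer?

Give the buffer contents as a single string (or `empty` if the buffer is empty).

Answer: bbqfdjbzbnii

Derivation:
After op 1 (move_left): buffer="bqfdjznii" (len 9), cursors c1@0 c2@5 c3@6, authorship .........
After op 2 (insert('b')): buffer="bbqfdjbzbnii" (len 12), cursors c1@1 c2@7 c3@9, authorship 1.....2.3...
After op 3 (move_right): buffer="bbqfdjbzbnii" (len 12), cursors c1@2 c2@8 c3@10, authorship 1.....2.3...
After op 4 (add_cursor(3)): buffer="bbqfdjbzbnii" (len 12), cursors c1@2 c4@3 c2@8 c3@10, authorship 1.....2.3...
After op 5 (move_right): buffer="bbqfdjbzbnii" (len 12), cursors c1@3 c4@4 c2@9 c3@11, authorship 1.....2.3...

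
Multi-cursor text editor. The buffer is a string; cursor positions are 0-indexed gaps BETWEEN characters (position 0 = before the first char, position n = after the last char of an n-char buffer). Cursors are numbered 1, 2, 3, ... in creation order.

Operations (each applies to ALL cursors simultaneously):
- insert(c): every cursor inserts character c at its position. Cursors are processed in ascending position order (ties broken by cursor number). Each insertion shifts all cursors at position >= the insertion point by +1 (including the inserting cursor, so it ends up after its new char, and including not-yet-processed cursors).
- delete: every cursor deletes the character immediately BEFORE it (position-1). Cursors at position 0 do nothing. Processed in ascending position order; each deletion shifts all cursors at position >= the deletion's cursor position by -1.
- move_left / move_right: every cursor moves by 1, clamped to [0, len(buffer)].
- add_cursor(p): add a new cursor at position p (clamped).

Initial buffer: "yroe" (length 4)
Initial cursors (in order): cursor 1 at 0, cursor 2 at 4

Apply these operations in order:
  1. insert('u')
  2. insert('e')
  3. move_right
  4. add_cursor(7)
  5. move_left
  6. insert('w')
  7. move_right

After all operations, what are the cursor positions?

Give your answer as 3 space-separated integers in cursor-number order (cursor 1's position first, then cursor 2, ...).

After op 1 (insert('u')): buffer="uyroeu" (len 6), cursors c1@1 c2@6, authorship 1....2
After op 2 (insert('e')): buffer="ueyroeue" (len 8), cursors c1@2 c2@8, authorship 11....22
After op 3 (move_right): buffer="ueyroeue" (len 8), cursors c1@3 c2@8, authorship 11....22
After op 4 (add_cursor(7)): buffer="ueyroeue" (len 8), cursors c1@3 c3@7 c2@8, authorship 11....22
After op 5 (move_left): buffer="ueyroeue" (len 8), cursors c1@2 c3@6 c2@7, authorship 11....22
After op 6 (insert('w')): buffer="uewyroewuwe" (len 11), cursors c1@3 c3@8 c2@10, authorship 111....3222
After op 7 (move_right): buffer="uewyroewuwe" (len 11), cursors c1@4 c3@9 c2@11, authorship 111....3222

Answer: 4 11 9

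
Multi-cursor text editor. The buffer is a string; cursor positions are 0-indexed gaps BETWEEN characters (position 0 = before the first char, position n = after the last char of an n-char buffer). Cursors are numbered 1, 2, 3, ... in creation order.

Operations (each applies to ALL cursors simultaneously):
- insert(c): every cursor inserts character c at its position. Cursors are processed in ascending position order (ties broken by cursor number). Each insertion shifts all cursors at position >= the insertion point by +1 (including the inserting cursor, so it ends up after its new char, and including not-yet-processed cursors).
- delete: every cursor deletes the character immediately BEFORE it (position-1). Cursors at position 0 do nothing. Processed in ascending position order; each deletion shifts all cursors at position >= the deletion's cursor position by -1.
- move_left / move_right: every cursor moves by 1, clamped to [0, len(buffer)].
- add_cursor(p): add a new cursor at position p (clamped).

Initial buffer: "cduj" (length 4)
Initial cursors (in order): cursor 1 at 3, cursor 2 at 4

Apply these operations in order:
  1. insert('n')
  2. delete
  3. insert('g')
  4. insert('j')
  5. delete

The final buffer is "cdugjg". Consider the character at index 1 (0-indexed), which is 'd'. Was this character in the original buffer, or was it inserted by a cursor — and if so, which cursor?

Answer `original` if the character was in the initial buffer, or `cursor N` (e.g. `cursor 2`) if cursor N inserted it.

After op 1 (insert('n')): buffer="cdunjn" (len 6), cursors c1@4 c2@6, authorship ...1.2
After op 2 (delete): buffer="cduj" (len 4), cursors c1@3 c2@4, authorship ....
After op 3 (insert('g')): buffer="cdugjg" (len 6), cursors c1@4 c2@6, authorship ...1.2
After op 4 (insert('j')): buffer="cdugjjgj" (len 8), cursors c1@5 c2@8, authorship ...11.22
After op 5 (delete): buffer="cdugjg" (len 6), cursors c1@4 c2@6, authorship ...1.2
Authorship (.=original, N=cursor N): . . . 1 . 2
Index 1: author = original

Answer: original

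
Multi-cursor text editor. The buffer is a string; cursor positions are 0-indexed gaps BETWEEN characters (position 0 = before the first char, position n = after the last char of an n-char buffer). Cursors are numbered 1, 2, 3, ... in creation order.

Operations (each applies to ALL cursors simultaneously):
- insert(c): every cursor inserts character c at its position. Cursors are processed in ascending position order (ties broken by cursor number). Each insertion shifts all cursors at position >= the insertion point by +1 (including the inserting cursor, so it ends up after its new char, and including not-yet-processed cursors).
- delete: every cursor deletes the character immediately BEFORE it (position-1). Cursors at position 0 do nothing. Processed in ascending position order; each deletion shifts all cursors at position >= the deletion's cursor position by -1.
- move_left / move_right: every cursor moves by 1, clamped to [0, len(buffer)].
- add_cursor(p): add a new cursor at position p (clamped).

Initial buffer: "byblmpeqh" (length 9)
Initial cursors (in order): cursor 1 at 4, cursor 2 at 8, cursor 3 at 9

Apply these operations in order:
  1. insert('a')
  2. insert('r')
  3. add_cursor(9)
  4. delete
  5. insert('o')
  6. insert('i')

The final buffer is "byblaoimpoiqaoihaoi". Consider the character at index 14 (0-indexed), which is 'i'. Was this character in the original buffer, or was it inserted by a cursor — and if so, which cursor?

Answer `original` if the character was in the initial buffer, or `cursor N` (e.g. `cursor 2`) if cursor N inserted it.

Answer: cursor 2

Derivation:
After op 1 (insert('a')): buffer="byblampeqaha" (len 12), cursors c1@5 c2@10 c3@12, authorship ....1....2.3
After op 2 (insert('r')): buffer="byblarmpeqarhar" (len 15), cursors c1@6 c2@12 c3@15, authorship ....11....22.33
After op 3 (add_cursor(9)): buffer="byblarmpeqarhar" (len 15), cursors c1@6 c4@9 c2@12 c3@15, authorship ....11....22.33
After op 4 (delete): buffer="byblampqaha" (len 11), cursors c1@5 c4@7 c2@9 c3@11, authorship ....1...2.3
After op 5 (insert('o')): buffer="byblaompoqaohao" (len 15), cursors c1@6 c4@9 c2@12 c3@15, authorship ....11..4.22.33
After op 6 (insert('i')): buffer="byblaoimpoiqaoihaoi" (len 19), cursors c1@7 c4@11 c2@15 c3@19, authorship ....111..44.222.333
Authorship (.=original, N=cursor N): . . . . 1 1 1 . . 4 4 . 2 2 2 . 3 3 3
Index 14: author = 2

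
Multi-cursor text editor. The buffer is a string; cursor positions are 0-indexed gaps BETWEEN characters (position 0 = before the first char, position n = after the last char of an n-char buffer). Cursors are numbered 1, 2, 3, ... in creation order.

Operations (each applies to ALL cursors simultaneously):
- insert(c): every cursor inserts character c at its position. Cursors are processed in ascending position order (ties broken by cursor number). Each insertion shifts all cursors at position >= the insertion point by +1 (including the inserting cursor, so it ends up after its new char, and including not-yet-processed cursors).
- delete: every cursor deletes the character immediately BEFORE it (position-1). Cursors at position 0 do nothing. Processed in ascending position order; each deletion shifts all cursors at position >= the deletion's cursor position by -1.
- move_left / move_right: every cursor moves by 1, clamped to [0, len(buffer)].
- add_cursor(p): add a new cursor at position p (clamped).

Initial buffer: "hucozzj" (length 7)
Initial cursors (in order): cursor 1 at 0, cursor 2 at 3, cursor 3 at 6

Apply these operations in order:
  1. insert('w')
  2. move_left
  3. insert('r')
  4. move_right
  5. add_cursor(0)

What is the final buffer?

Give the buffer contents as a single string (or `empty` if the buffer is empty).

After op 1 (insert('w')): buffer="whucwozzwj" (len 10), cursors c1@1 c2@5 c3@9, authorship 1...2...3.
After op 2 (move_left): buffer="whucwozzwj" (len 10), cursors c1@0 c2@4 c3@8, authorship 1...2...3.
After op 3 (insert('r')): buffer="rwhucrwozzrwj" (len 13), cursors c1@1 c2@6 c3@11, authorship 11...22...33.
After op 4 (move_right): buffer="rwhucrwozzrwj" (len 13), cursors c1@2 c2@7 c3@12, authorship 11...22...33.
After op 5 (add_cursor(0)): buffer="rwhucrwozzrwj" (len 13), cursors c4@0 c1@2 c2@7 c3@12, authorship 11...22...33.

Answer: rwhucrwozzrwj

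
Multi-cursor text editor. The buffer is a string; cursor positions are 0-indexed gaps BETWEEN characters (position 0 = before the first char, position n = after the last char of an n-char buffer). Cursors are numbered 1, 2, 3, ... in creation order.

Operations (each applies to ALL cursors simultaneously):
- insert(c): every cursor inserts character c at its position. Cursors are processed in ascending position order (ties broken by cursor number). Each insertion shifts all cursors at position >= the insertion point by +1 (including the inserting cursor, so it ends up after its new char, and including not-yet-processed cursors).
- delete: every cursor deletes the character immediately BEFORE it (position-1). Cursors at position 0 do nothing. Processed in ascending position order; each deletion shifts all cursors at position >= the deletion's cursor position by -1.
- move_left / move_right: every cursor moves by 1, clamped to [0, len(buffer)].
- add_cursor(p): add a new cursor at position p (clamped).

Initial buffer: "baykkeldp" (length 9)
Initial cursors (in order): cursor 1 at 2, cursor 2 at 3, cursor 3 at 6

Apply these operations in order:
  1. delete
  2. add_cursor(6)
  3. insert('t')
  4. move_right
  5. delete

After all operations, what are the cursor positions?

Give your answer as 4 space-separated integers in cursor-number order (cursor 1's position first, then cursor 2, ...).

After op 1 (delete): buffer="bkkldp" (len 6), cursors c1@1 c2@1 c3@3, authorship ......
After op 2 (add_cursor(6)): buffer="bkkldp" (len 6), cursors c1@1 c2@1 c3@3 c4@6, authorship ......
After op 3 (insert('t')): buffer="bttkktldpt" (len 10), cursors c1@3 c2@3 c3@6 c4@10, authorship .12..3...4
After op 4 (move_right): buffer="bttkktldpt" (len 10), cursors c1@4 c2@4 c3@7 c4@10, authorship .12..3...4
After op 5 (delete): buffer="btktdp" (len 6), cursors c1@2 c2@2 c3@4 c4@6, authorship .1.3..

Answer: 2 2 4 6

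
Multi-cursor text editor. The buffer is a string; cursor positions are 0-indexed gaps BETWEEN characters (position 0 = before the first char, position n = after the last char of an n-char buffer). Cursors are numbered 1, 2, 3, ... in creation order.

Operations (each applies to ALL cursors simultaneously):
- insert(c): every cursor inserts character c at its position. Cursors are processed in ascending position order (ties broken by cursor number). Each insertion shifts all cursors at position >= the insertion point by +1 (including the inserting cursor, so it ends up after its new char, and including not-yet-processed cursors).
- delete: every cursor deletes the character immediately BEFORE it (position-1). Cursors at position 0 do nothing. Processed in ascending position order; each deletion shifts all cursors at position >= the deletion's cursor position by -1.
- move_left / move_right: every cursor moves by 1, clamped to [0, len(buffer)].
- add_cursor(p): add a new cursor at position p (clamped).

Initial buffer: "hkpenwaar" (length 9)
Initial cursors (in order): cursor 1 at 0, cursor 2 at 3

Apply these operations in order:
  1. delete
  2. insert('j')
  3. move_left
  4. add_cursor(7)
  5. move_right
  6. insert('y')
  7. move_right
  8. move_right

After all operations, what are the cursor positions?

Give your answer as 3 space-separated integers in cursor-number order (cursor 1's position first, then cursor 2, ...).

After op 1 (delete): buffer="hkenwaar" (len 8), cursors c1@0 c2@2, authorship ........
After op 2 (insert('j')): buffer="jhkjenwaar" (len 10), cursors c1@1 c2@4, authorship 1..2......
After op 3 (move_left): buffer="jhkjenwaar" (len 10), cursors c1@0 c2@3, authorship 1..2......
After op 4 (add_cursor(7)): buffer="jhkjenwaar" (len 10), cursors c1@0 c2@3 c3@7, authorship 1..2......
After op 5 (move_right): buffer="jhkjenwaar" (len 10), cursors c1@1 c2@4 c3@8, authorship 1..2......
After op 6 (insert('y')): buffer="jyhkjyenwayar" (len 13), cursors c1@2 c2@6 c3@11, authorship 11..22....3..
After op 7 (move_right): buffer="jyhkjyenwayar" (len 13), cursors c1@3 c2@7 c3@12, authorship 11..22....3..
After op 8 (move_right): buffer="jyhkjyenwayar" (len 13), cursors c1@4 c2@8 c3@13, authorship 11..22....3..

Answer: 4 8 13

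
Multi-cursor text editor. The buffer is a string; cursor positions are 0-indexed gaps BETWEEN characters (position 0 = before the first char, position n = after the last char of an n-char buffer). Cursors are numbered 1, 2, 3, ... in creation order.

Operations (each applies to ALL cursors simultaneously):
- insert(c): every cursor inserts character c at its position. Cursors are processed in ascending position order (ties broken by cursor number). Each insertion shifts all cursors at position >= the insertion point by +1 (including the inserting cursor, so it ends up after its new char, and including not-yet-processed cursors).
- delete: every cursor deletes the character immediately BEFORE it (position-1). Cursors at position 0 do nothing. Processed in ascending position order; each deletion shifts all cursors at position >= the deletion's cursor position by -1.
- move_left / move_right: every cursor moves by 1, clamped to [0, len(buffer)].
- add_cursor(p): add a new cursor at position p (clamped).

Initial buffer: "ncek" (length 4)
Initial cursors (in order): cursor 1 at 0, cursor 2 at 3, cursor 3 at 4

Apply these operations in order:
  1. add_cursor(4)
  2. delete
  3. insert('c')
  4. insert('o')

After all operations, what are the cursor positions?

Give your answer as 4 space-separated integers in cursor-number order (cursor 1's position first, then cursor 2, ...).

After op 1 (add_cursor(4)): buffer="ncek" (len 4), cursors c1@0 c2@3 c3@4 c4@4, authorship ....
After op 2 (delete): buffer="n" (len 1), cursors c1@0 c2@1 c3@1 c4@1, authorship .
After op 3 (insert('c')): buffer="cnccc" (len 5), cursors c1@1 c2@5 c3@5 c4@5, authorship 1.234
After op 4 (insert('o')): buffer="concccooo" (len 9), cursors c1@2 c2@9 c3@9 c4@9, authorship 11.234234

Answer: 2 9 9 9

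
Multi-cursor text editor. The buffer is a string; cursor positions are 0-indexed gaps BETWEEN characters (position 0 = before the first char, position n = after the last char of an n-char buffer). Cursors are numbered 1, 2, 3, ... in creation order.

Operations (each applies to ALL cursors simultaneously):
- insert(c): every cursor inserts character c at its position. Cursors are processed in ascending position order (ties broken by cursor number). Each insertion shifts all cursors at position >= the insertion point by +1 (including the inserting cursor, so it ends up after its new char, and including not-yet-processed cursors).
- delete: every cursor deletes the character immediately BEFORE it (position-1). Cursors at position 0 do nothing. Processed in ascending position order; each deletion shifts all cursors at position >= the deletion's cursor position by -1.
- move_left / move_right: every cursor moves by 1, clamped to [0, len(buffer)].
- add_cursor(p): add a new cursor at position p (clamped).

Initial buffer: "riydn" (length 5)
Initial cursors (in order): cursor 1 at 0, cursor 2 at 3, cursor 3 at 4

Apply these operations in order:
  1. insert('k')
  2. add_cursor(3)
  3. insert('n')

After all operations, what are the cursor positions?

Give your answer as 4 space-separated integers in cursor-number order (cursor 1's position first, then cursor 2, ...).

Answer: 2 8 11 5

Derivation:
After op 1 (insert('k')): buffer="kriykdkn" (len 8), cursors c1@1 c2@5 c3@7, authorship 1...2.3.
After op 2 (add_cursor(3)): buffer="kriykdkn" (len 8), cursors c1@1 c4@3 c2@5 c3@7, authorship 1...2.3.
After op 3 (insert('n')): buffer="knrinykndknn" (len 12), cursors c1@2 c4@5 c2@8 c3@11, authorship 11..4.22.33.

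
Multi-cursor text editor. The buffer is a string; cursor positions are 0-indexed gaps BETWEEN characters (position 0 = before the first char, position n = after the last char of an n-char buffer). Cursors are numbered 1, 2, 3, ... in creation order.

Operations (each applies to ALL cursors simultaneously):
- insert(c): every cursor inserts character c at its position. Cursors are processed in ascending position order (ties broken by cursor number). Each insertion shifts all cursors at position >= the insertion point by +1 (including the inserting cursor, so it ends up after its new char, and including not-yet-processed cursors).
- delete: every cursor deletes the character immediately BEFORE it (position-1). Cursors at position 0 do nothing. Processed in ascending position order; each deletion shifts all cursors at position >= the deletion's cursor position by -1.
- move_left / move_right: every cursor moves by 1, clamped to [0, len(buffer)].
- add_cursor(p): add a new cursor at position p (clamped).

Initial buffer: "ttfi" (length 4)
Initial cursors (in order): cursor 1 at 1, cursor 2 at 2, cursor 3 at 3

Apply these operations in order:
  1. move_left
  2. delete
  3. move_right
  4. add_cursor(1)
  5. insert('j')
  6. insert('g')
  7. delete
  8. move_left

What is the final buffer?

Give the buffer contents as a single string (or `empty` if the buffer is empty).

Answer: fjjjji

Derivation:
After op 1 (move_left): buffer="ttfi" (len 4), cursors c1@0 c2@1 c3@2, authorship ....
After op 2 (delete): buffer="fi" (len 2), cursors c1@0 c2@0 c3@0, authorship ..
After op 3 (move_right): buffer="fi" (len 2), cursors c1@1 c2@1 c3@1, authorship ..
After op 4 (add_cursor(1)): buffer="fi" (len 2), cursors c1@1 c2@1 c3@1 c4@1, authorship ..
After op 5 (insert('j')): buffer="fjjjji" (len 6), cursors c1@5 c2@5 c3@5 c4@5, authorship .1234.
After op 6 (insert('g')): buffer="fjjjjggggi" (len 10), cursors c1@9 c2@9 c3@9 c4@9, authorship .12341234.
After op 7 (delete): buffer="fjjjji" (len 6), cursors c1@5 c2@5 c3@5 c4@5, authorship .1234.
After op 8 (move_left): buffer="fjjjji" (len 6), cursors c1@4 c2@4 c3@4 c4@4, authorship .1234.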